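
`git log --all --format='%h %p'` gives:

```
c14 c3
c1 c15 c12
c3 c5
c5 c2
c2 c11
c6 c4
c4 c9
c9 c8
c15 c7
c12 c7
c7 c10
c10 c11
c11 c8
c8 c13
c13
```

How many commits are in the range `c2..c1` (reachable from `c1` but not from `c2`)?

Reachable from c1: {c1, c10, c11, c12, c13, c15, c7, c8}.
Reachable from c2: {c11, c13, c2, c8}.
In c1's history but not c2's: {c1, c10, c12, c15, c7} — 5 commits.

5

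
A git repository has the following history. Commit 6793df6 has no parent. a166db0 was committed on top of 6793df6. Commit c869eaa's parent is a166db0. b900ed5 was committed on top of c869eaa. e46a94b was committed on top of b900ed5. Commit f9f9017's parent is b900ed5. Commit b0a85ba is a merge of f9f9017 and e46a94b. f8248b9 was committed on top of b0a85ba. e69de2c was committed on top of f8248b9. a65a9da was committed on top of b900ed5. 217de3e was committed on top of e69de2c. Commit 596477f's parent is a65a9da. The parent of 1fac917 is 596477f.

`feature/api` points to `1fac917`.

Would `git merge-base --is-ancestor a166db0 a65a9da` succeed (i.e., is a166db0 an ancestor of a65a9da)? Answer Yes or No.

Yes

Ancestors of a65a9da (commits reachable by following parents): {6793df6, a166db0, a65a9da, b900ed5, c869eaa}.
a166db0 is in that set, so it is an ancestor of a65a9da.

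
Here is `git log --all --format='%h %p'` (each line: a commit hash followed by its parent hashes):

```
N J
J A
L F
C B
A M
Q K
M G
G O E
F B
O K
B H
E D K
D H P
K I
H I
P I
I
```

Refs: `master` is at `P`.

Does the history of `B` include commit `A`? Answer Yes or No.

Ancestors of B: {B, H, I}.
A is not in that set, so it is not an ancestor of B.

No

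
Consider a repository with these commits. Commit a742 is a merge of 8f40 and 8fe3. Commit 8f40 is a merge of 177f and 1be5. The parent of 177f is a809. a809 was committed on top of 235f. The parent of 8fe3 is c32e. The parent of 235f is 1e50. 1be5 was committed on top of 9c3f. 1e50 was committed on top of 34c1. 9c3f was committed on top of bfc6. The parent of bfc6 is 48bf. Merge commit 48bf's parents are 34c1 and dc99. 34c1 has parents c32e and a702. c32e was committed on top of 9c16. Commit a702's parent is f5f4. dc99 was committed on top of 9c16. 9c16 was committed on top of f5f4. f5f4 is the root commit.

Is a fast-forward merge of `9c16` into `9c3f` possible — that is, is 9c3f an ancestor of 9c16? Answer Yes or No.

No

A fast-forward from 9c3f to 9c16 is possible iff 9c3f is an ancestor of 9c16.
Ancestors of 9c16: {9c16, f5f4}.
9c3f is not among them, so fast-forward is not possible.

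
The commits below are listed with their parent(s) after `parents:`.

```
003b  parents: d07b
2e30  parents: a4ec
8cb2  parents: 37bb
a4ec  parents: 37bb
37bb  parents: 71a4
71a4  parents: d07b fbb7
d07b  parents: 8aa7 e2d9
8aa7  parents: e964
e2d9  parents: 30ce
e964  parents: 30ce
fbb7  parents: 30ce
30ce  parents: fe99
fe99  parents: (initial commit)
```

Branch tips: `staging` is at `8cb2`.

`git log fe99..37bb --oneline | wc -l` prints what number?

8

Reachable from 37bb: {30ce, 37bb, 71a4, 8aa7, d07b, e2d9, e964, fbb7, fe99}.
Reachable from fe99: {fe99}.
In 37bb's history but not fe99's: {30ce, 37bb, 71a4, 8aa7, d07b, e2d9, e964, fbb7} — 8 commits.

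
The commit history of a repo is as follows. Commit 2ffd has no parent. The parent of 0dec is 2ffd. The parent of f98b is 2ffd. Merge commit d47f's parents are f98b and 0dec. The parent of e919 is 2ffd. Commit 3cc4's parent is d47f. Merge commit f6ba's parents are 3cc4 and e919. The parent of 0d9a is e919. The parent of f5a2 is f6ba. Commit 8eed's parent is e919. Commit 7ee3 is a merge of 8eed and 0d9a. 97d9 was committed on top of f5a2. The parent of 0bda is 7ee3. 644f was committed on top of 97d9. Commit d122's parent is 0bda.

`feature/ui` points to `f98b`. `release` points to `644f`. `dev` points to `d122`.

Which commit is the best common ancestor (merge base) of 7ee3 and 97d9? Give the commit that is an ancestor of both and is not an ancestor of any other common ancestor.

Ancestors of 7ee3: {0d9a, 2ffd, 7ee3, 8eed, e919}.
Ancestors of 97d9: {0dec, 2ffd, 3cc4, 97d9, d47f, e919, f5a2, f6ba, f98b}.
Common ancestors: {2ffd, e919}.
Among these, e919 is not an ancestor of any other common ancestor — it is the merge base.

e919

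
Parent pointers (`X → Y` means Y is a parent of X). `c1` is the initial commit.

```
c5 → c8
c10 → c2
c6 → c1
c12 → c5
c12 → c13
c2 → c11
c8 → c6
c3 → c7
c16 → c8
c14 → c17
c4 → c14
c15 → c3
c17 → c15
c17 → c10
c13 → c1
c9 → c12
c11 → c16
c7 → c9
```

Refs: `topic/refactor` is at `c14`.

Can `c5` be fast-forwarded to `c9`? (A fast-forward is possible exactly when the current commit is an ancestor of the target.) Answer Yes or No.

A fast-forward from c5 to c9 is possible iff c5 is an ancestor of c9.
Ancestors of c9: {c1, c12, c13, c5, c6, c8, c9}.
c5 is among them, so fast-forward is possible.

Yes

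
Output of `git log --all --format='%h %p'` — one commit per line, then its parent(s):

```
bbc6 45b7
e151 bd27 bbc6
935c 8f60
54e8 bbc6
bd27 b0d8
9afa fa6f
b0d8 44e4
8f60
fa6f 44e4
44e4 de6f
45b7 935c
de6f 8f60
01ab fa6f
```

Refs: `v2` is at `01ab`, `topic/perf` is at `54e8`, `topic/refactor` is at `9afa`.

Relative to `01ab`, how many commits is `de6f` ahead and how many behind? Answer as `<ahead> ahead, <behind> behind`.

0 ahead, 3 behind

Reachable from de6f: {8f60, de6f}.
Reachable from 01ab: {01ab, 44e4, 8f60, de6f, fa6f}.
Only in de6f's history (ahead): {} — 0.
Only in 01ab's history (behind): {01ab, 44e4, fa6f} — 3.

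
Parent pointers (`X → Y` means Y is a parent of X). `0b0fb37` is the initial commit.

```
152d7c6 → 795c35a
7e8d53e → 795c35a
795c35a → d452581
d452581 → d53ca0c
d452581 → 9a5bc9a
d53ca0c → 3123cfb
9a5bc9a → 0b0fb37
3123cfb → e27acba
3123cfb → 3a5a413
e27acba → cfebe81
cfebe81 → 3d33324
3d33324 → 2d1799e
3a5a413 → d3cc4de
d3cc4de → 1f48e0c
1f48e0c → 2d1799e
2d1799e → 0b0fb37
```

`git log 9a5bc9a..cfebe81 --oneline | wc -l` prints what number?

Reachable from cfebe81: {0b0fb37, 2d1799e, 3d33324, cfebe81}.
Reachable from 9a5bc9a: {0b0fb37, 9a5bc9a}.
In cfebe81's history but not 9a5bc9a's: {2d1799e, 3d33324, cfebe81} — 3 commits.

3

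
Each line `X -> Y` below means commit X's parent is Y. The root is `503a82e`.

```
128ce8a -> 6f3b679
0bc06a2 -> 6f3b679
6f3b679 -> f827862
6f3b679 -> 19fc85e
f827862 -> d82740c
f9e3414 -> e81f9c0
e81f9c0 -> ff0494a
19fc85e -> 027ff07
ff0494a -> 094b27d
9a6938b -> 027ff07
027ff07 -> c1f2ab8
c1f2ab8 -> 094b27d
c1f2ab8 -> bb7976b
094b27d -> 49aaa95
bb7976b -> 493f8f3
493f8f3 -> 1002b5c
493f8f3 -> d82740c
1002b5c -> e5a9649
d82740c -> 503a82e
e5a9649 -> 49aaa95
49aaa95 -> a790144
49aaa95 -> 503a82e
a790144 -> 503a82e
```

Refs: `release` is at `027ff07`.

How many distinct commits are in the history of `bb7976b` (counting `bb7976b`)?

8

Walking parent pointers from bb7976b: reachable set = {1002b5c, 493f8f3, 49aaa95, 503a82e, a790144, bb7976b, d82740c, e5a9649}.
That is 8 commits.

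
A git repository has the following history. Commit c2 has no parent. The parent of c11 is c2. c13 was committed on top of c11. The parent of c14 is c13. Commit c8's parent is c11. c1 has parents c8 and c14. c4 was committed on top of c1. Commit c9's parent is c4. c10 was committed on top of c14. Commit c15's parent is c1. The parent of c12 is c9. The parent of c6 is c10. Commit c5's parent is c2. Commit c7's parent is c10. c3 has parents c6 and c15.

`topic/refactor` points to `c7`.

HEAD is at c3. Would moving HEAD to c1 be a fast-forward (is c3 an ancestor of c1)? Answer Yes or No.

No

A fast-forward from c3 to c1 is possible iff c3 is an ancestor of c1.
Ancestors of c1: {c1, c11, c13, c14, c2, c8}.
c3 is not among them, so fast-forward is not possible.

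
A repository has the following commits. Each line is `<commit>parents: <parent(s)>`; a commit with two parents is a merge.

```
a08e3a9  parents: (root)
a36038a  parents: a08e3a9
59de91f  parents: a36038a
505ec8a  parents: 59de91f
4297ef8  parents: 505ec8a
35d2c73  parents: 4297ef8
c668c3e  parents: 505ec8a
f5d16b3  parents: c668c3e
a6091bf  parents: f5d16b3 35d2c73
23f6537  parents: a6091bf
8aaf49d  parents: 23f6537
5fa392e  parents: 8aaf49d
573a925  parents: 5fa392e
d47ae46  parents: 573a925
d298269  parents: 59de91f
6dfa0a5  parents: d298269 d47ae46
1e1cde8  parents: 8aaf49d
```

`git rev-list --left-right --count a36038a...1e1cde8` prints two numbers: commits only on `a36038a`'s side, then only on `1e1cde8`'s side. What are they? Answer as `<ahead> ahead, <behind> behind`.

0 ahead, 10 behind

Reachable from a36038a: {a08e3a9, a36038a}.
Reachable from 1e1cde8: {1e1cde8, 23f6537, 35d2c73, 4297ef8, 505ec8a, 59de91f, 8aaf49d, a08e3a9, a36038a, a6091bf, c668c3e, f5d16b3}.
Only in a36038a's history (ahead): {} — 0.
Only in 1e1cde8's history (behind): {1e1cde8, 23f6537, 35d2c73, 4297ef8, 505ec8a, 59de91f, 8aaf49d, a6091bf, c668c3e, f5d16b3} — 10.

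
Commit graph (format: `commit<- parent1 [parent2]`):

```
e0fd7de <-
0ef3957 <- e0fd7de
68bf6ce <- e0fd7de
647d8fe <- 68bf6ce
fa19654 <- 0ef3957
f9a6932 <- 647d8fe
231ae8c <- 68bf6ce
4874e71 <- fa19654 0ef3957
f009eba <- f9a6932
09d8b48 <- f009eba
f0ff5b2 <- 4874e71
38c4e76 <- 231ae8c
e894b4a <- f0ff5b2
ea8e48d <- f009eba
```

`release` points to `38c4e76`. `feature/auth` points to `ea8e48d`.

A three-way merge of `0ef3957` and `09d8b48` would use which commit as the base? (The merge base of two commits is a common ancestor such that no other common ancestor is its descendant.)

e0fd7de

Ancestors of 0ef3957: {0ef3957, e0fd7de}.
Ancestors of 09d8b48: {09d8b48, 647d8fe, 68bf6ce, e0fd7de, f009eba, f9a6932}.
Common ancestors: {e0fd7de}.
The only common ancestor is e0fd7de, so it is the merge base.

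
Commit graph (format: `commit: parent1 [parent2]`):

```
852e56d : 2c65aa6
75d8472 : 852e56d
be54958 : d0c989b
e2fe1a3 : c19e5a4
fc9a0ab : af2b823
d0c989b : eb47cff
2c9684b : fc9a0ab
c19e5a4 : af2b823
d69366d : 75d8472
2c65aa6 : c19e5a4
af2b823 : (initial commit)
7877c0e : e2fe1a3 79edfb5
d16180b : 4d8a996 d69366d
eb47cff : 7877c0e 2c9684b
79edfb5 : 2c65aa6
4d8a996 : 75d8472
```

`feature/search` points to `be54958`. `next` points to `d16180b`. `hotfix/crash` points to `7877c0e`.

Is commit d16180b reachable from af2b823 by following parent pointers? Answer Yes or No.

Ancestors of af2b823: {af2b823}.
d16180b is not in that set, so it is not an ancestor of af2b823.

No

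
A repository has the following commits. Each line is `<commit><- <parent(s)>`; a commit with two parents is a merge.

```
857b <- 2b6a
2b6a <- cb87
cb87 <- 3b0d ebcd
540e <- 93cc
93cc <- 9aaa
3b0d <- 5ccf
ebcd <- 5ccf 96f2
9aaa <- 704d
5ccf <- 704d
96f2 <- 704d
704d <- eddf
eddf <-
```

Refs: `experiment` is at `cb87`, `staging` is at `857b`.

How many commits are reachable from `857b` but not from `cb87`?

2

Reachable from 857b: {2b6a, 3b0d, 5ccf, 704d, 857b, 96f2, cb87, ebcd, eddf}.
Reachable from cb87: {3b0d, 5ccf, 704d, 96f2, cb87, ebcd, eddf}.
In 857b's history but not cb87's: {2b6a, 857b} — 2 commits.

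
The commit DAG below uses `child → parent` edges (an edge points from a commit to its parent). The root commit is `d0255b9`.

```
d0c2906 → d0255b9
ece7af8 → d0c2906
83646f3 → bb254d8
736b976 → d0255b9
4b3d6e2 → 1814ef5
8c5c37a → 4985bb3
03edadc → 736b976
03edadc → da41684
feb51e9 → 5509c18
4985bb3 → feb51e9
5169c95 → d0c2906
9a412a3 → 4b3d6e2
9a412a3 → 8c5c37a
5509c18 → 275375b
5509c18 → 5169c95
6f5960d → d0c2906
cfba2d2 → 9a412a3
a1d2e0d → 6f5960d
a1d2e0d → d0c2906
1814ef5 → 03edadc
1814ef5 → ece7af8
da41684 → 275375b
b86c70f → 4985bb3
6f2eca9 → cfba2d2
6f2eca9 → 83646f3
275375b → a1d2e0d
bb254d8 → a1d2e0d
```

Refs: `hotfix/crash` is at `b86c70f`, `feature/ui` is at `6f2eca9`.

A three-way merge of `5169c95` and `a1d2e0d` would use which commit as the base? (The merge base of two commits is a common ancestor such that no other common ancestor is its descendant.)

d0c2906

Ancestors of 5169c95: {5169c95, d0255b9, d0c2906}.
Ancestors of a1d2e0d: {6f5960d, a1d2e0d, d0255b9, d0c2906}.
Common ancestors: {d0255b9, d0c2906}.
Among these, d0c2906 is not an ancestor of any other common ancestor — it is the merge base.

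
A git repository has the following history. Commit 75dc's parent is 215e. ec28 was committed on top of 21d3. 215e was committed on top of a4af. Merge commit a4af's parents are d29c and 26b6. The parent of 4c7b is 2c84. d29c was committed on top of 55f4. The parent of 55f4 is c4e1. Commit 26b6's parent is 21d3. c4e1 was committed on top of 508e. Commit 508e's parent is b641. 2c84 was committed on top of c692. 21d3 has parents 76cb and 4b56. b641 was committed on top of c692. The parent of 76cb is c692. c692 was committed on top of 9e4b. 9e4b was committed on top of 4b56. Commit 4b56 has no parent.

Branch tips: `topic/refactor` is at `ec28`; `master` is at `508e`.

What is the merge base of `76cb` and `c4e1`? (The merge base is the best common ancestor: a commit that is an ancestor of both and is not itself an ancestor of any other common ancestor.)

c692

Ancestors of 76cb: {4b56, 76cb, 9e4b, c692}.
Ancestors of c4e1: {4b56, 508e, 9e4b, b641, c4e1, c692}.
Common ancestors: {4b56, 9e4b, c692}.
Among these, c692 is not an ancestor of any other common ancestor — it is the merge base.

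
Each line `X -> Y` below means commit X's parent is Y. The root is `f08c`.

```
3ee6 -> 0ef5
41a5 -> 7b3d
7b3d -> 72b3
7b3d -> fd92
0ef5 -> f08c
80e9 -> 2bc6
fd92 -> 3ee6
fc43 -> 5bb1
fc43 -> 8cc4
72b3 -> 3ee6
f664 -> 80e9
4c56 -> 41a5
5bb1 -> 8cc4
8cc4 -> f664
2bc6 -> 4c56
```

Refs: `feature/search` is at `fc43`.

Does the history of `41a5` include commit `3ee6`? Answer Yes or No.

Ancestors of 41a5 (commits reachable by following parents): {0ef5, 3ee6, 41a5, 72b3, 7b3d, f08c, fd92}.
3ee6 is in that set, so it is an ancestor of 41a5.

Yes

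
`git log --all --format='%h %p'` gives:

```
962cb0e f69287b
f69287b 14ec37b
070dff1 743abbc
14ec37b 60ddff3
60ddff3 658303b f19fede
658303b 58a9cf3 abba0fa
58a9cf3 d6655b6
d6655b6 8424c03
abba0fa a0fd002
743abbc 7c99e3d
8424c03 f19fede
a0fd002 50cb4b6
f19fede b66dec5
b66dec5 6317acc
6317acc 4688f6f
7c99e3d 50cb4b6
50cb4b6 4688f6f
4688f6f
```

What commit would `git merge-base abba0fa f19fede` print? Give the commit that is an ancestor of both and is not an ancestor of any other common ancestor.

4688f6f

Ancestors of abba0fa: {4688f6f, 50cb4b6, a0fd002, abba0fa}.
Ancestors of f19fede: {4688f6f, 6317acc, b66dec5, f19fede}.
Common ancestors: {4688f6f}.
The only common ancestor is 4688f6f, so it is the merge base.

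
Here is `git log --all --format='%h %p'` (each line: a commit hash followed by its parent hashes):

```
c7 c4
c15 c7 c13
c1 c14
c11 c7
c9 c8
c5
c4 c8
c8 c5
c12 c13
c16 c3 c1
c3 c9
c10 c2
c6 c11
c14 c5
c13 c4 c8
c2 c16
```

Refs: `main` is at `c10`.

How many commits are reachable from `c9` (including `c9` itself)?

3

Walking parent pointers from c9: reachable set = {c5, c8, c9}.
That is 3 commits.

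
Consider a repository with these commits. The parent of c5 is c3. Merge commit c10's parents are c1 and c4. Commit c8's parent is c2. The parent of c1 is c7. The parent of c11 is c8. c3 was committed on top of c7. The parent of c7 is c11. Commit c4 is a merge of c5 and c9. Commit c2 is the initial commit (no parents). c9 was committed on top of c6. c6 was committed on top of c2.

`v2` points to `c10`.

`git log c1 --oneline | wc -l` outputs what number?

5

Walking parent pointers from c1: reachable set = {c1, c11, c2, c7, c8}.
That is 5 commits.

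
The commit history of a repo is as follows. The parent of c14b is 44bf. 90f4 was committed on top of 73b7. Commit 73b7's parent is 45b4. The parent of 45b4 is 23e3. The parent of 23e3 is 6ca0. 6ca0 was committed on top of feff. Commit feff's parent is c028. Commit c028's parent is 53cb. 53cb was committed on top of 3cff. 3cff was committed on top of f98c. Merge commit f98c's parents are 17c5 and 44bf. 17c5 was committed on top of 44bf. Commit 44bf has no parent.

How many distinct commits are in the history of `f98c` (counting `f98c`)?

3

Walking parent pointers from f98c: reachable set = {17c5, 44bf, f98c}.
That is 3 commits.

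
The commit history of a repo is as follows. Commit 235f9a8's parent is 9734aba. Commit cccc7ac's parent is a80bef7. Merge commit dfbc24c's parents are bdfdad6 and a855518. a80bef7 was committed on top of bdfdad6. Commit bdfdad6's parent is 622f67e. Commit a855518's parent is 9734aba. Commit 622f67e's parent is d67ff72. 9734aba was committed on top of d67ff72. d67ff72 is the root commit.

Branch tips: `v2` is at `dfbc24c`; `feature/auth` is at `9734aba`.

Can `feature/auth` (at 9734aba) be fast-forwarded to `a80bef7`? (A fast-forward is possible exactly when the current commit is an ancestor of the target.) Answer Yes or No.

No

A fast-forward from 9734aba to a80bef7 is possible iff 9734aba is an ancestor of a80bef7.
Ancestors of a80bef7: {622f67e, a80bef7, bdfdad6, d67ff72}.
9734aba is not among them, so fast-forward is not possible.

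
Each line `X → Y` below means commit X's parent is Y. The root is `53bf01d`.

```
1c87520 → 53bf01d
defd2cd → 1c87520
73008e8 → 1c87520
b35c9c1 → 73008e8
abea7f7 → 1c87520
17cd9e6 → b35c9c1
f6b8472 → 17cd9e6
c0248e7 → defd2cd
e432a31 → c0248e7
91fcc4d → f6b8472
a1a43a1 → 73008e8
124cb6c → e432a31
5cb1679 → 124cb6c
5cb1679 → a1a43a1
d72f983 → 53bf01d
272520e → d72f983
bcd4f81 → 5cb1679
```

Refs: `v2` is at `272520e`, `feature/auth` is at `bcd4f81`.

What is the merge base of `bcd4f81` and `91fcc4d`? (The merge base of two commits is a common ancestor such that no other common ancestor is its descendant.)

73008e8

Ancestors of bcd4f81: {124cb6c, 1c87520, 53bf01d, 5cb1679, 73008e8, a1a43a1, bcd4f81, c0248e7, defd2cd, e432a31}.
Ancestors of 91fcc4d: {17cd9e6, 1c87520, 53bf01d, 73008e8, 91fcc4d, b35c9c1, f6b8472}.
Common ancestors: {1c87520, 53bf01d, 73008e8}.
Among these, 73008e8 is not an ancestor of any other common ancestor — it is the merge base.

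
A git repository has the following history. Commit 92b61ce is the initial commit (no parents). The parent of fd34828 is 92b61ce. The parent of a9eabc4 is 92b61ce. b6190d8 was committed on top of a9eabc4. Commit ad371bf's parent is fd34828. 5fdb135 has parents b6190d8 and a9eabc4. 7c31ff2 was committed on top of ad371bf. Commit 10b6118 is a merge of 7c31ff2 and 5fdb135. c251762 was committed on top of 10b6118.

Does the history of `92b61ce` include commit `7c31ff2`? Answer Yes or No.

Ancestors of 92b61ce: {92b61ce}.
7c31ff2 is not in that set, so it is not an ancestor of 92b61ce.

No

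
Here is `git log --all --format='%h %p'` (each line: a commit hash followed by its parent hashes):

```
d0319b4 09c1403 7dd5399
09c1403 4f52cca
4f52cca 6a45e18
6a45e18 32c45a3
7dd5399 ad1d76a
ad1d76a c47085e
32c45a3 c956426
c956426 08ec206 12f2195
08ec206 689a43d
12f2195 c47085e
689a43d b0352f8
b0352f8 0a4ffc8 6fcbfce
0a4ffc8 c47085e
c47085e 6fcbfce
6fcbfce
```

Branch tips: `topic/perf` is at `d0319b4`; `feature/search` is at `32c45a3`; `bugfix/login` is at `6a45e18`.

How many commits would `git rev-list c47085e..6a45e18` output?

Reachable from 6a45e18: {08ec206, 0a4ffc8, 12f2195, 32c45a3, 689a43d, 6a45e18, 6fcbfce, b0352f8, c47085e, c956426}.
Reachable from c47085e: {6fcbfce, c47085e}.
In 6a45e18's history but not c47085e's: {08ec206, 0a4ffc8, 12f2195, 32c45a3, 689a43d, 6a45e18, b0352f8, c956426} — 8 commits.

8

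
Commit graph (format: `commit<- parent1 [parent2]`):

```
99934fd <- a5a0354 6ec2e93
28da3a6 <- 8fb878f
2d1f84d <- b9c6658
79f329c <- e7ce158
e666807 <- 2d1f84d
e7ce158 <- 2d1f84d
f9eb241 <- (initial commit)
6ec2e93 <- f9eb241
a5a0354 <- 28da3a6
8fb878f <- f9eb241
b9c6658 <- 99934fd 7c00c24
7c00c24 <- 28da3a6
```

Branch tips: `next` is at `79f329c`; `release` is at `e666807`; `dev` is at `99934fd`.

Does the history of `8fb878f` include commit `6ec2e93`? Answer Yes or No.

No

Ancestors of 8fb878f: {8fb878f, f9eb241}.
6ec2e93 is not in that set, so it is not an ancestor of 8fb878f.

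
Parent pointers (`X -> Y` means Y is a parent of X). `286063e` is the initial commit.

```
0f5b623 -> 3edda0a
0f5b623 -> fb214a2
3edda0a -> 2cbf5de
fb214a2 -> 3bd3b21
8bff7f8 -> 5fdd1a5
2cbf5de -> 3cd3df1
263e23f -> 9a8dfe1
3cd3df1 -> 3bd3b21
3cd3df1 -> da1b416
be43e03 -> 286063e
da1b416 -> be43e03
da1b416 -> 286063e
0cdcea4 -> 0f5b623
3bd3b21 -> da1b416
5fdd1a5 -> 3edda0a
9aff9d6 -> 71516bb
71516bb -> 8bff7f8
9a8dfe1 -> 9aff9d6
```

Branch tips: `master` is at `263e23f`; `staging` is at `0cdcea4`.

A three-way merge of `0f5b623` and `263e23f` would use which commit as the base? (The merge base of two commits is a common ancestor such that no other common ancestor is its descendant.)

Ancestors of 0f5b623: {0f5b623, 286063e, 2cbf5de, 3bd3b21, 3cd3df1, 3edda0a, be43e03, da1b416, fb214a2}.
Ancestors of 263e23f: {263e23f, 286063e, 2cbf5de, 3bd3b21, 3cd3df1, 3edda0a, 5fdd1a5, 71516bb, 8bff7f8, 9a8dfe1, 9aff9d6, be43e03, da1b416}.
Common ancestors: {286063e, 2cbf5de, 3bd3b21, 3cd3df1, 3edda0a, be43e03, da1b416}.
Among these, 3edda0a is not an ancestor of any other common ancestor — it is the merge base.

3edda0a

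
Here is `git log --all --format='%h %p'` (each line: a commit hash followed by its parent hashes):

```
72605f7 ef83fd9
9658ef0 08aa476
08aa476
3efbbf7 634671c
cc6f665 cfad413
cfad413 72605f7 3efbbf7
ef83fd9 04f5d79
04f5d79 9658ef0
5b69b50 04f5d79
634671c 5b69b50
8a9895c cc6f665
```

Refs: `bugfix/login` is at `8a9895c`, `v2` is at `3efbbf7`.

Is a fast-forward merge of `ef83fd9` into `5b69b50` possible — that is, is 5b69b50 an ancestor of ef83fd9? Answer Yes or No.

No

A fast-forward from 5b69b50 to ef83fd9 is possible iff 5b69b50 is an ancestor of ef83fd9.
Ancestors of ef83fd9: {04f5d79, 08aa476, 9658ef0, ef83fd9}.
5b69b50 is not among them, so fast-forward is not possible.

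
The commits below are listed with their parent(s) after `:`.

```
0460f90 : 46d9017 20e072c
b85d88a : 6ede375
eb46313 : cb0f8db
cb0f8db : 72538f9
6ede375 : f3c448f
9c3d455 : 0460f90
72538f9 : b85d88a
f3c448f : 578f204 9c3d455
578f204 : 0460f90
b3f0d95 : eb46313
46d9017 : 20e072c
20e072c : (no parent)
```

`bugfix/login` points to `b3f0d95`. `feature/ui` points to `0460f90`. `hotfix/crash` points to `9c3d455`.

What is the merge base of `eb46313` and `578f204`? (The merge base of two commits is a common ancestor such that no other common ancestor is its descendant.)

Ancestors of eb46313: {0460f90, 20e072c, 46d9017, 578f204, 6ede375, 72538f9, 9c3d455, b85d88a, cb0f8db, eb46313, f3c448f}.
Ancestors of 578f204: {0460f90, 20e072c, 46d9017, 578f204}.
Common ancestors: {0460f90, 20e072c, 46d9017, 578f204}.
Among these, 578f204 is not an ancestor of any other common ancestor — it is the merge base.

578f204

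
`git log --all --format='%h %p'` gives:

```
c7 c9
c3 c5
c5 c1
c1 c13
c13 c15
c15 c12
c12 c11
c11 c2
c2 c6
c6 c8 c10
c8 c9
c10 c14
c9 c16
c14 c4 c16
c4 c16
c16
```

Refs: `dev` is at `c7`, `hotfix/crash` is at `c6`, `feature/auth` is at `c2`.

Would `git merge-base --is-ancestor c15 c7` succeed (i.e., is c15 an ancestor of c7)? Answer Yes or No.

Ancestors of c7: {c16, c7, c9}.
c15 is not in that set, so it is not an ancestor of c7.

No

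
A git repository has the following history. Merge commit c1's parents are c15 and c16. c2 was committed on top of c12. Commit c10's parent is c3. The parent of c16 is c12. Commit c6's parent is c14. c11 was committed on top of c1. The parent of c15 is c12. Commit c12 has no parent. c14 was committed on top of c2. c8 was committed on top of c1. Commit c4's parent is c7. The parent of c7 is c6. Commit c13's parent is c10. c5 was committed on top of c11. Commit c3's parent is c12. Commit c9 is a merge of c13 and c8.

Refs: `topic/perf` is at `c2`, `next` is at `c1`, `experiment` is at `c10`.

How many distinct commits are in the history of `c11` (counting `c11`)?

Walking parent pointers from c11: reachable set = {c1, c11, c12, c15, c16}.
That is 5 commits.

5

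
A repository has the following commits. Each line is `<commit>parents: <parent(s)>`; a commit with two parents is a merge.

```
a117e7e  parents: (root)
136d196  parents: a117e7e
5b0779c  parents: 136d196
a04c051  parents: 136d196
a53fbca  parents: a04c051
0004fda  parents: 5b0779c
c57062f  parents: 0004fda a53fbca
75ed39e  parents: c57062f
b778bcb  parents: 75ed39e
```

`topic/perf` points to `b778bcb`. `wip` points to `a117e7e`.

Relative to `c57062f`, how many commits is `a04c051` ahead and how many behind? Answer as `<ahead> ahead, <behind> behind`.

Reachable from a04c051: {136d196, a04c051, a117e7e}.
Reachable from c57062f: {0004fda, 136d196, 5b0779c, a04c051, a117e7e, a53fbca, c57062f}.
Only in a04c051's history (ahead): {} — 0.
Only in c57062f's history (behind): {0004fda, 5b0779c, a53fbca, c57062f} — 4.

0 ahead, 4 behind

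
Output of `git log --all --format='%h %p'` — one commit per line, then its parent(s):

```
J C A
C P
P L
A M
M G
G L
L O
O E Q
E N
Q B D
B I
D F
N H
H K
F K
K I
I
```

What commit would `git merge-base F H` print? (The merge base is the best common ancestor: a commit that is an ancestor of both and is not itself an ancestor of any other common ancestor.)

K

Ancestors of F: {F, I, K}.
Ancestors of H: {H, I, K}.
Common ancestors: {I, K}.
Among these, K is not an ancestor of any other common ancestor — it is the merge base.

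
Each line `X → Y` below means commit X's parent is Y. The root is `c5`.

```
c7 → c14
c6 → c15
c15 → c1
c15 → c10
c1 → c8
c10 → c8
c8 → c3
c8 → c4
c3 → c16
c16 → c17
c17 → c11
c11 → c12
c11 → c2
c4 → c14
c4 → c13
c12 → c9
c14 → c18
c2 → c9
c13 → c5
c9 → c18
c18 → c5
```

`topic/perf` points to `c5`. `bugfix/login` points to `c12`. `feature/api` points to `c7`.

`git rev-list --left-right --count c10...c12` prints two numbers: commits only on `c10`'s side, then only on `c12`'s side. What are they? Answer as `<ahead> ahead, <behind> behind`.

Reachable from c10: {c10, c11, c12, c13, c14, c16, c17, c18, c2, c3, c4, c5, c8, c9}.
Reachable from c12: {c12, c18, c5, c9}.
Only in c10's history (ahead): {c10, c11, c13, c14, c16, c17, c2, c3, c4, c8} — 10.
Only in c12's history (behind): {} — 0.

10 ahead, 0 behind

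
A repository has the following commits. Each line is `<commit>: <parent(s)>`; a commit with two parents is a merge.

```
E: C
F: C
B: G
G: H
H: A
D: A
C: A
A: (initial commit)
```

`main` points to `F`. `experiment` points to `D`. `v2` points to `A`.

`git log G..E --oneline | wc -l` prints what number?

Reachable from E: {A, C, E}.
Reachable from G: {A, G, H}.
In E's history but not G's: {C, E} — 2 commits.

2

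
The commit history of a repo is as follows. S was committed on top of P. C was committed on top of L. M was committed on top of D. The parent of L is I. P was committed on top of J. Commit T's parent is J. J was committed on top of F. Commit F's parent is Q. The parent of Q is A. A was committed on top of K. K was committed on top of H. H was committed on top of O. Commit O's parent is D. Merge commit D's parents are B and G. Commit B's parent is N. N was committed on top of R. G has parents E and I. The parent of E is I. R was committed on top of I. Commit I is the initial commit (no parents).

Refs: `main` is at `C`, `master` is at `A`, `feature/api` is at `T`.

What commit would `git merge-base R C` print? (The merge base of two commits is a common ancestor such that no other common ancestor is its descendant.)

Ancestors of R: {I, R}.
Ancestors of C: {C, I, L}.
Common ancestors: {I}.
The only common ancestor is I, so it is the merge base.

I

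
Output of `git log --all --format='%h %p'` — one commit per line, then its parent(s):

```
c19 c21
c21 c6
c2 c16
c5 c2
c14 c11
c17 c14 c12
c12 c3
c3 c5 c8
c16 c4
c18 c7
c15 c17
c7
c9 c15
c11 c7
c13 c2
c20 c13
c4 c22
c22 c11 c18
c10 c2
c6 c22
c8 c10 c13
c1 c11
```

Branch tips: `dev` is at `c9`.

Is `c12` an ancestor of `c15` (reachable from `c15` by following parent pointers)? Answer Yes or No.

Yes

Ancestors of c15 (commits reachable by following parents): {c10, c11, c12, c13, c14, c15, c16, c17, c18, c2, c22, c3, c4, c5, c7, c8}.
c12 is in that set, so it is an ancestor of c15.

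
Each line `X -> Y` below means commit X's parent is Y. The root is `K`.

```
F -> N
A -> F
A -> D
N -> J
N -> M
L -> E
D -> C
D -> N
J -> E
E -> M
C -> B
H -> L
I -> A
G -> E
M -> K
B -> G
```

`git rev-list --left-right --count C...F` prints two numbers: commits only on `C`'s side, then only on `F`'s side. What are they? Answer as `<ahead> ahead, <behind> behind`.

3 ahead, 3 behind

Reachable from C: {B, C, E, G, K, M}.
Reachable from F: {E, F, J, K, M, N}.
Only in C's history (ahead): {B, C, G} — 3.
Only in F's history (behind): {F, J, N} — 3.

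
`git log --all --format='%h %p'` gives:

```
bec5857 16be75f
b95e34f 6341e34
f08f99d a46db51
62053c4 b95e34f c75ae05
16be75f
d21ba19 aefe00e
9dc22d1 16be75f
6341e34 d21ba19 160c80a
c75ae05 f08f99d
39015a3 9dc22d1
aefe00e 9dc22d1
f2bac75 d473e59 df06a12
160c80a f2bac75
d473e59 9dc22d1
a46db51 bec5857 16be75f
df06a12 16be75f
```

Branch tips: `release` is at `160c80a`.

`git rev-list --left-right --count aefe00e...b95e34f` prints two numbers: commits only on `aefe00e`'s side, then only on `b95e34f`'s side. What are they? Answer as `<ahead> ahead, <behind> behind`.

0 ahead, 7 behind

Reachable from aefe00e: {16be75f, 9dc22d1, aefe00e}.
Reachable from b95e34f: {160c80a, 16be75f, 6341e34, 9dc22d1, aefe00e, b95e34f, d21ba19, d473e59, df06a12, f2bac75}.
Only in aefe00e's history (ahead): {} — 0.
Only in b95e34f's history (behind): {160c80a, 6341e34, b95e34f, d21ba19, d473e59, df06a12, f2bac75} — 7.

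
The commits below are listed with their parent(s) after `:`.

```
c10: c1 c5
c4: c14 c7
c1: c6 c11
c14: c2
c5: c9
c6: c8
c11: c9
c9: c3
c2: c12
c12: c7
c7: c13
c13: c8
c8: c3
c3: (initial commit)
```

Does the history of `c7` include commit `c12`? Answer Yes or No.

Ancestors of c7: {c13, c3, c7, c8}.
c12 is not in that set, so it is not an ancestor of c7.

No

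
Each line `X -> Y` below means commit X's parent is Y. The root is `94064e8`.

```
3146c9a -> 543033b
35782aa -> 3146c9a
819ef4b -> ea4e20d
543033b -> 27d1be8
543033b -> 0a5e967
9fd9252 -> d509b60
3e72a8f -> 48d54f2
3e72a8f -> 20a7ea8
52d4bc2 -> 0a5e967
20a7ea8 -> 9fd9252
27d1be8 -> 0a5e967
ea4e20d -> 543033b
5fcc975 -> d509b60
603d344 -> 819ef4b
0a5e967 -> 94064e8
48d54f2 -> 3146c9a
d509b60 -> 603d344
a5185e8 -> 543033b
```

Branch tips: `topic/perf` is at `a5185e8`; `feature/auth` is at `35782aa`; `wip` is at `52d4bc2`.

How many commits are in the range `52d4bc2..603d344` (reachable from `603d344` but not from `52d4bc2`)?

5

Reachable from 603d344: {0a5e967, 27d1be8, 543033b, 603d344, 819ef4b, 94064e8, ea4e20d}.
Reachable from 52d4bc2: {0a5e967, 52d4bc2, 94064e8}.
In 603d344's history but not 52d4bc2's: {27d1be8, 543033b, 603d344, 819ef4b, ea4e20d} — 5 commits.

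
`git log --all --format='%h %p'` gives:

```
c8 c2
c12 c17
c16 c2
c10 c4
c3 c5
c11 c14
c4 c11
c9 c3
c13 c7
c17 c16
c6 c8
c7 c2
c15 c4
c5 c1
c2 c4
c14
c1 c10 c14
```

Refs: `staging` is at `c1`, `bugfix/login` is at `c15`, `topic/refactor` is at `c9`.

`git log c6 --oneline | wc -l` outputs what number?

Walking parent pointers from c6: reachable set = {c11, c14, c2, c4, c6, c8}.
That is 6 commits.

6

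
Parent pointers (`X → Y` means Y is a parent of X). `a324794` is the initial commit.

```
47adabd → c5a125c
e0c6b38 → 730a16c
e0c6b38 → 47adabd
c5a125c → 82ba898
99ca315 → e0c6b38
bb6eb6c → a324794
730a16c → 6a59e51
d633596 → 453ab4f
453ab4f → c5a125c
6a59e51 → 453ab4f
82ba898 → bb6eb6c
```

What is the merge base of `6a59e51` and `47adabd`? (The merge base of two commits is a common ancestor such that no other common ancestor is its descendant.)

c5a125c

Ancestors of 6a59e51: {453ab4f, 6a59e51, 82ba898, a324794, bb6eb6c, c5a125c}.
Ancestors of 47adabd: {47adabd, 82ba898, a324794, bb6eb6c, c5a125c}.
Common ancestors: {82ba898, a324794, bb6eb6c, c5a125c}.
Among these, c5a125c is not an ancestor of any other common ancestor — it is the merge base.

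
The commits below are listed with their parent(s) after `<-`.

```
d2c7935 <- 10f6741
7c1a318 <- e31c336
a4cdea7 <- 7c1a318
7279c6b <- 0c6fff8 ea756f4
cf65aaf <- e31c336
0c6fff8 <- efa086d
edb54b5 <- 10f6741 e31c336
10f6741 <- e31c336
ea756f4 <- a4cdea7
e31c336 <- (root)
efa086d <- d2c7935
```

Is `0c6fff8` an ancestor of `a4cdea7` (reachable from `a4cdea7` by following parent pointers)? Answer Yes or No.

Ancestors of a4cdea7: {7c1a318, a4cdea7, e31c336}.
0c6fff8 is not in that set, so it is not an ancestor of a4cdea7.

No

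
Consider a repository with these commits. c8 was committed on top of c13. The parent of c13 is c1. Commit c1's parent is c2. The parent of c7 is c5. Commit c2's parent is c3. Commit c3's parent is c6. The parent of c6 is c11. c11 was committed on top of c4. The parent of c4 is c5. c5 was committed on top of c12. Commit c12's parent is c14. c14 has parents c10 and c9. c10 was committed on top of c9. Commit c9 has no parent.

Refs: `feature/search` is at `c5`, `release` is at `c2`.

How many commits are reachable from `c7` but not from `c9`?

5

Reachable from c7: {c10, c12, c14, c5, c7, c9}.
Reachable from c9: {c9}.
In c7's history but not c9's: {c10, c12, c14, c5, c7} — 5 commits.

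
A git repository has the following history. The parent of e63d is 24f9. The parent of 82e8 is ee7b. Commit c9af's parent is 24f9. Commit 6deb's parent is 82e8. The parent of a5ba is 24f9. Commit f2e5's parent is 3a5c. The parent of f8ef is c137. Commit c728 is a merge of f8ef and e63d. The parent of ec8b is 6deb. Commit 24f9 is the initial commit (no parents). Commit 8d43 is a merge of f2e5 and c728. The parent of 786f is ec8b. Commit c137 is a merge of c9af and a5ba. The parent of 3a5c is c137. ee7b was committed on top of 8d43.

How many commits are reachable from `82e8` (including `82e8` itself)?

12

Walking parent pointers from 82e8: reachable set = {24f9, 3a5c, 82e8, 8d43, a5ba, c137, c728, c9af, e63d, ee7b, f2e5, f8ef}.
That is 12 commits.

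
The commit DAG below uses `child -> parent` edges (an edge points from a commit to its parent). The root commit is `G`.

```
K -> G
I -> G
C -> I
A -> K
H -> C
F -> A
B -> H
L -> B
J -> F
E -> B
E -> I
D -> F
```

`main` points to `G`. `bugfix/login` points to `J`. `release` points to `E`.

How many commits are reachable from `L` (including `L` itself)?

6

Walking parent pointers from L: reachable set = {B, C, G, H, I, L}.
That is 6 commits.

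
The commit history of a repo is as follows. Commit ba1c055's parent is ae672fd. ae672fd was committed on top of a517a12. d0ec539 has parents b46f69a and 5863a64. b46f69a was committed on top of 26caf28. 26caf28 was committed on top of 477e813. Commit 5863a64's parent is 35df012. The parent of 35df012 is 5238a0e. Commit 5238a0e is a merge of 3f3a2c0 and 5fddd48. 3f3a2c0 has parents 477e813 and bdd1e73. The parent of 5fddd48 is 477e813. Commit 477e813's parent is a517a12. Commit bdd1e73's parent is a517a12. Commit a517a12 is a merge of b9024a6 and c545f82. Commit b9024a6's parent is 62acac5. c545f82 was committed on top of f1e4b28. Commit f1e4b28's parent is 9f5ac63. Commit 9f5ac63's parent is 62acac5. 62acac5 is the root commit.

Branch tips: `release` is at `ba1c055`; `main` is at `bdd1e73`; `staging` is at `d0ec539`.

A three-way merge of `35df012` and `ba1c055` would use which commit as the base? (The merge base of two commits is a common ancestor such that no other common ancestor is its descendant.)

a517a12

Ancestors of 35df012: {35df012, 3f3a2c0, 477e813, 5238a0e, 5fddd48, 62acac5, 9f5ac63, a517a12, b9024a6, bdd1e73, c545f82, f1e4b28}.
Ancestors of ba1c055: {62acac5, 9f5ac63, a517a12, ae672fd, b9024a6, ba1c055, c545f82, f1e4b28}.
Common ancestors: {62acac5, 9f5ac63, a517a12, b9024a6, c545f82, f1e4b28}.
Among these, a517a12 is not an ancestor of any other common ancestor — it is the merge base.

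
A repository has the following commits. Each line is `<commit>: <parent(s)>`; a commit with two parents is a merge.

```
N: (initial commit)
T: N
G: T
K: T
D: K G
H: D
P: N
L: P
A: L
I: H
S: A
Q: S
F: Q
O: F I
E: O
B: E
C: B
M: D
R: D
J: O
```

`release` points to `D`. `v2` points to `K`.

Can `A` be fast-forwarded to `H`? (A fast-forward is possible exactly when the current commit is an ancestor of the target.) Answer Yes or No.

A fast-forward from A to H is possible iff A is an ancestor of H.
Ancestors of H: {D, G, H, K, N, T}.
A is not among them, so fast-forward is not possible.

No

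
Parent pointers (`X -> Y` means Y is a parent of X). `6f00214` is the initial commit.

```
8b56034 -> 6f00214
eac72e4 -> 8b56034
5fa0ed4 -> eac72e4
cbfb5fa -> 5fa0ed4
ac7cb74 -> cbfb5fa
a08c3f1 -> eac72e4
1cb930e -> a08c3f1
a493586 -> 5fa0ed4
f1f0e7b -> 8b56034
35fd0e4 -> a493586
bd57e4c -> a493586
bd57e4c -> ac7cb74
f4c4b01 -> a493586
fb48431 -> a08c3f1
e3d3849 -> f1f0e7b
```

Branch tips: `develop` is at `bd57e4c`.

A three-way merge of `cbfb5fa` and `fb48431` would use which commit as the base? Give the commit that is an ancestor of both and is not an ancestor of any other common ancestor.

eac72e4

Ancestors of cbfb5fa: {5fa0ed4, 6f00214, 8b56034, cbfb5fa, eac72e4}.
Ancestors of fb48431: {6f00214, 8b56034, a08c3f1, eac72e4, fb48431}.
Common ancestors: {6f00214, 8b56034, eac72e4}.
Among these, eac72e4 is not an ancestor of any other common ancestor — it is the merge base.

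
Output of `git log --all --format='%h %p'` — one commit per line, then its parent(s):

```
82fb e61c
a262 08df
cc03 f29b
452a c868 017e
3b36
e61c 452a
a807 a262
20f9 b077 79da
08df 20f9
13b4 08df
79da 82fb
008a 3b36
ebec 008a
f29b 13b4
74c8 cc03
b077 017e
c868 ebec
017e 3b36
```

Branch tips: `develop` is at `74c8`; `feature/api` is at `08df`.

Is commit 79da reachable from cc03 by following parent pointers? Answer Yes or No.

Ancestors of cc03 (commits reachable by following parents): {008a, 017e, 08df, 13b4, 20f9, 3b36, 452a, 79da, 82fb, b077, c868, cc03, e61c, ebec, f29b}.
79da is in that set, so it is an ancestor of cc03.

Yes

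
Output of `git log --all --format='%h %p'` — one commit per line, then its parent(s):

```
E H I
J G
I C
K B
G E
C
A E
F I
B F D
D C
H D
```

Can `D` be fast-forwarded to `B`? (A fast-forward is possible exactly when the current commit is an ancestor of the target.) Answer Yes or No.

Yes

A fast-forward from D to B is possible iff D is an ancestor of B.
Ancestors of B: {B, C, D, F, I}.
D is among them, so fast-forward is possible.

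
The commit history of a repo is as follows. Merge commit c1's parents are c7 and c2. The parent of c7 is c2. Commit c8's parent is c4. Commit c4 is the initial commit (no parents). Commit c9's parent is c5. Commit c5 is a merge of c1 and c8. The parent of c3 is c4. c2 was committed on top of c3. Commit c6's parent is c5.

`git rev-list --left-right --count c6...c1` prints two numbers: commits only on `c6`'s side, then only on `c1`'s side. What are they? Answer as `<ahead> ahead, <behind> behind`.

3 ahead, 0 behind

Reachable from c6: {c1, c2, c3, c4, c5, c6, c7, c8}.
Reachable from c1: {c1, c2, c3, c4, c7}.
Only in c6's history (ahead): {c5, c6, c8} — 3.
Only in c1's history (behind): {} — 0.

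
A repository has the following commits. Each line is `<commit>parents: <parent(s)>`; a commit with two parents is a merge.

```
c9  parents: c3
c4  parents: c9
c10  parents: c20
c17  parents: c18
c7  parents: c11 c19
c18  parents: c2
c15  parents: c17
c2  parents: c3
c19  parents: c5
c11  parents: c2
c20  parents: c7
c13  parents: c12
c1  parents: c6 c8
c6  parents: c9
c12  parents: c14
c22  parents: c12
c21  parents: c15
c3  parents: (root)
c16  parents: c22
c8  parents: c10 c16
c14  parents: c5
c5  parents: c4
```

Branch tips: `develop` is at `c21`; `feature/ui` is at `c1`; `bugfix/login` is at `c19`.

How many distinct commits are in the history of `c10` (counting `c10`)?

10

Walking parent pointers from c10: reachable set = {c10, c11, c19, c2, c20, c3, c4, c5, c7, c9}.
That is 10 commits.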